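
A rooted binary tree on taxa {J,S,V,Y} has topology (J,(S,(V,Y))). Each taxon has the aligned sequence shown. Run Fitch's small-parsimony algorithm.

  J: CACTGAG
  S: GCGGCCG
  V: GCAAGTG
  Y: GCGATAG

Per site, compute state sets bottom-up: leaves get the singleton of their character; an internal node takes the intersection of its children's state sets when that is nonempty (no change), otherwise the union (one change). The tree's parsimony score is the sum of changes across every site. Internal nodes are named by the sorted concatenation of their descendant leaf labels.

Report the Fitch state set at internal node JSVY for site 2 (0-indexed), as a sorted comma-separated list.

[col 0] VY: children V:{G}, Y:{G} ∩→ {G}; cost 0
[col 0] SVY: children S:{G}, VY:{G} ∩→ {G}; cost 0
[col 0] JSVY: children J:{C}, SVY:{G} ∪→ {C,G}; cost 1
[col 1] VY: children V:{C}, Y:{C} ∩→ {C}; cost 0
[col 1] SVY: children S:{C}, VY:{C} ∩→ {C}; cost 0
[col 1] JSVY: children J:{A}, SVY:{C} ∪→ {A,C}; cost 1
[col 2] VY: children V:{A}, Y:{G} ∪→ {A,G}; cost 1
[col 2] SVY: children S:{G}, VY:{A,G} ∩→ {G}; cost 0
[col 2] JSVY: children J:{C}, SVY:{G} ∪→ {C,G}; cost 1
[col 3] VY: children V:{A}, Y:{A} ∩→ {A}; cost 0
[col 3] SVY: children S:{G}, VY:{A} ∪→ {A,G}; cost 1
[col 3] JSVY: children J:{T}, SVY:{A,G} ∪→ {A,G,T}; cost 1
[col 4] VY: children V:{G}, Y:{T} ∪→ {G,T}; cost 1
[col 4] SVY: children S:{C}, VY:{G,T} ∪→ {C,G,T}; cost 1
[col 4] JSVY: children J:{G}, SVY:{C,G,T} ∩→ {G}; cost 0
[col 5] VY: children V:{T}, Y:{A} ∪→ {A,T}; cost 1
[col 5] SVY: children S:{C}, VY:{A,T} ∪→ {A,C,T}; cost 1
[col 5] JSVY: children J:{A}, SVY:{A,C,T} ∩→ {A}; cost 0
[col 6] VY: children V:{G}, Y:{G} ∩→ {G}; cost 0
[col 6] SVY: children S:{G}, VY:{G} ∩→ {G}; cost 0
[col 6] JSVY: children J:{G}, SVY:{G} ∩→ {G}; cost 0
per-site changes: [1, 1, 2, 2, 2, 2, 0]; total = 10

C,G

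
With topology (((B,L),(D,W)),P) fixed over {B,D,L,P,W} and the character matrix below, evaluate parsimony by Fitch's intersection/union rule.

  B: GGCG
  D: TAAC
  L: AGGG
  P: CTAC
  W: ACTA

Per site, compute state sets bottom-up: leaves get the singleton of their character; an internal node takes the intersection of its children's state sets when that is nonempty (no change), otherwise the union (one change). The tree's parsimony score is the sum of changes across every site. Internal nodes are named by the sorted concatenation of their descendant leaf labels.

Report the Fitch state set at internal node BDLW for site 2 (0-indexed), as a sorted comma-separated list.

A,C,G,T

[col 0] BL: children B:{G}, L:{A} ∪→ {A,G}; cost 1
[col 0] DW: children D:{T}, W:{A} ∪→ {A,T}; cost 1
[col 0] BDLW: children BL:{A,G}, DW:{A,T} ∩→ {A}; cost 0
[col 0] BDLPW: children BDLW:{A}, P:{C} ∪→ {A,C}; cost 1
[col 1] BL: children B:{G}, L:{G} ∩→ {G}; cost 0
[col 1] DW: children D:{A}, W:{C} ∪→ {A,C}; cost 1
[col 1] BDLW: children BL:{G}, DW:{A,C} ∪→ {A,C,G}; cost 1
[col 1] BDLPW: children BDLW:{A,C,G}, P:{T} ∪→ {A,C,G,T}; cost 1
[col 2] BL: children B:{C}, L:{G} ∪→ {C,G}; cost 1
[col 2] DW: children D:{A}, W:{T} ∪→ {A,T}; cost 1
[col 2] BDLW: children BL:{C,G}, DW:{A,T} ∪→ {A,C,G,T}; cost 1
[col 2] BDLPW: children BDLW:{A,C,G,T}, P:{A} ∩→ {A}; cost 0
[col 3] BL: children B:{G}, L:{G} ∩→ {G}; cost 0
[col 3] DW: children D:{C}, W:{A} ∪→ {A,C}; cost 1
[col 3] BDLW: children BL:{G}, DW:{A,C} ∪→ {A,C,G}; cost 1
[col 3] BDLPW: children BDLW:{A,C,G}, P:{C} ∩→ {C}; cost 0
per-site changes: [3, 3, 3, 2]; total = 11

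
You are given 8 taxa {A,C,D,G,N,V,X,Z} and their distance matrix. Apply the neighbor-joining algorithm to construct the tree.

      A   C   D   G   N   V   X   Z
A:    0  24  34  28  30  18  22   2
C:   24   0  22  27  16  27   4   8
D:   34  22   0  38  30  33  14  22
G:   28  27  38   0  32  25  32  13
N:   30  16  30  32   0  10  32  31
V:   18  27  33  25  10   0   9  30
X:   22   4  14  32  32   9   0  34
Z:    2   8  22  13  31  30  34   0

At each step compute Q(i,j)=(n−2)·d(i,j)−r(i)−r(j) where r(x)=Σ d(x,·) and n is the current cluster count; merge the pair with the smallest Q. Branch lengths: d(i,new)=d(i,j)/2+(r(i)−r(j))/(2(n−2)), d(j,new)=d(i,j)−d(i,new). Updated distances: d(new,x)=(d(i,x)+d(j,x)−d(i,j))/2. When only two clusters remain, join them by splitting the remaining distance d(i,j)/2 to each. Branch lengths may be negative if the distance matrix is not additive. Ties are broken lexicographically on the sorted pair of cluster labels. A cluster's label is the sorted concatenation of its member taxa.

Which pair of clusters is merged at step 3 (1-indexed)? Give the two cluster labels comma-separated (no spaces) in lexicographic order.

AZ,G

step 1: merge (A,Z) at d=2, Q=-286; branch lengths A→5/2, Z→-1/2; new cluster AZ
  updated: d(AZ,C)=15, d(AZ,D)=27, d(AZ,G)=39/2, d(AZ,N)=59/2, d(AZ,V)=23, d(AZ,X)=27
step 2: merge (N,V) at d=10, Q=-453/2; branch lengths N→29/4, V→11/4; new cluster NV
  updated: d(AZ,NV)=85/4, d(C,NV)=33/2, d(D,NV)=53/2, d(G,NV)=47/2, d(NV,X)=31/2
step 3: merge (AZ,G) at d=39/2, Q=-687/4; branch lengths AZ→191/32, G→433/32; new cluster AGZ
  updated: d(AGZ,C)=45/4, d(AGZ,D)=91/4, d(AGZ,NV)=101/8, d(AGZ,X)=79/4
step 4: merge (AGZ,NV) at d=101/8, Q=-797/8; branch lengths AGZ→265/48, NV→341/48; new cluster AGNVZ
  updated: d(AGNVZ,C)=121/16, d(AGNVZ,D)=293/16, d(AGNVZ,X)=181/16
step 5: merge (AGNVZ,C) at d=121/16, Q=-445/8; branch lengths AGNVZ→75/16, C→23/8; new cluster ACGNVZ
  updated: d(ACGNVZ,D)=131/8, d(ACGNVZ,X)=31/8
step 6: merge (ACGNVZ,D) at d=131/8, Q=-137/4; branch lengths ACGNVZ→25/8, D→53/4; new cluster ACDGNVZ
  updated: d(ACDGNVZ,X)=3/4
step 7: merge (ACDGNVZ,X) at d=3/4; branch lengths ACDGNVZ→3/8, X→3/8; new cluster ACDGNVXZ
final tree: ((((((A:5/2,Z:-1/2):191/32,G:433/32):265/48,(N:29/4,V:11/4):341/48):75/16,C:23/8):25/8,D:53/4):3/8,X:3/8)
total length: 1101/16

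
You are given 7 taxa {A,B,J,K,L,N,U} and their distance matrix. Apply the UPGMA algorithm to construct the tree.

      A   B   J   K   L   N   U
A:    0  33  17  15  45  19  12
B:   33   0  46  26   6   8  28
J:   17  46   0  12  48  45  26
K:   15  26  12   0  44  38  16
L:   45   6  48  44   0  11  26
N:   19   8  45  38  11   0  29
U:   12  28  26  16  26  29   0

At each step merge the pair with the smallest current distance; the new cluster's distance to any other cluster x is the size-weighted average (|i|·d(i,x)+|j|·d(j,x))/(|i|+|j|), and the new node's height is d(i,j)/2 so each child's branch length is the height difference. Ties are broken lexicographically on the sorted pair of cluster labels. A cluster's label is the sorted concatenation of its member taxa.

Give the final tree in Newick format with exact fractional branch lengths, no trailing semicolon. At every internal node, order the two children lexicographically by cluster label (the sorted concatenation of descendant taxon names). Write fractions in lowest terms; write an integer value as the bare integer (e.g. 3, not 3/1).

(((A:6,U:6):13/4,(J:6,K:6):13/4):205/24,((B:3,L:3):7/4,N:19/4):313/24)

step 1: merge (B,L) at d=6; branch lengths B→3, L→3; new cluster BL
  updated: d(A,BL)=39, d(BL,J)=47, d(BL,K)=35, d(BL,N)=19/2, d(BL,U)=27
step 2: merge (BL,N) at d=19/2; branch lengths BL→7/4, N→19/4; new cluster BLN
  updated: d(A,BLN)=97/3, d(BLN,J)=139/3, d(BLN,K)=36, d(BLN,U)=83/3
step 3: merge (A,U) at d=12; branch lengths A→6, U→6; new cluster AU
  updated: d(AU,BLN)=30, d(AU,J)=43/2, d(AU,K)=31/2
step 4: merge (J,K) at d=12; branch lengths J→6, K→6; new cluster JK
  updated: d(AU,JK)=37/2, d(BLN,JK)=247/6
step 5: merge (AU,JK) at d=37/2; branch lengths AU→13/4, JK→13/4; new cluster AJKU
  updated: d(AJKU,BLN)=427/12
step 6: merge (AJKU,BLN) at d=427/12; branch lengths AJKU→205/24, BLN→313/24; new cluster ABJKLNU
final tree: (((A:6,U:6):13/4,(J:6,K:6):13/4):205/24,((B:3,L:3):7/4,N:19/4):313/24)
total length: 775/12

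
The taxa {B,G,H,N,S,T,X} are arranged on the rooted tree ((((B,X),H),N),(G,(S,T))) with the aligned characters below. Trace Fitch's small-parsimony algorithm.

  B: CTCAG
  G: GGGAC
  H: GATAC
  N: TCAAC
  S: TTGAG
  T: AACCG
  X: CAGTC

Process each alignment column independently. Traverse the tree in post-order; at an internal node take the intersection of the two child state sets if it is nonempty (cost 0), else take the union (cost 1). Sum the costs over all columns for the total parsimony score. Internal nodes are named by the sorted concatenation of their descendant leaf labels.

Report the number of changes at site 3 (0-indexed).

2

[col 0] BX: children B:{C}, X:{C} ∩→ {C}; cost 0
[col 0] BHX: children BX:{C}, H:{G} ∪→ {C,G}; cost 1
[col 0] BHNX: children BHX:{C,G}, N:{T} ∪→ {C,G,T}; cost 1
[col 0] ST: children S:{T}, T:{A} ∪→ {A,T}; cost 1
[col 0] GST: children G:{G}, ST:{A,T} ∪→ {A,G,T}; cost 1
[col 0] BGHNSTX: children BHNX:{C,G,T}, GST:{A,G,T} ∩→ {G,T}; cost 0
[col 1] BX: children B:{T}, X:{A} ∪→ {A,T}; cost 1
[col 1] BHX: children BX:{A,T}, H:{A} ∩→ {A}; cost 0
[col 1] BHNX: children BHX:{A}, N:{C} ∪→ {A,C}; cost 1
[col 1] ST: children S:{T}, T:{A} ∪→ {A,T}; cost 1
[col 1] GST: children G:{G}, ST:{A,T} ∪→ {A,G,T}; cost 1
[col 1] BGHNSTX: children BHNX:{A,C}, GST:{A,G,T} ∩→ {A}; cost 0
[col 2] BX: children B:{C}, X:{G} ∪→ {C,G}; cost 1
[col 2] BHX: children BX:{C,G}, H:{T} ∪→ {C,G,T}; cost 1
[col 2] BHNX: children BHX:{C,G,T}, N:{A} ∪→ {A,C,G,T}; cost 1
[col 2] ST: children S:{G}, T:{C} ∪→ {C,G}; cost 1
[col 2] GST: children G:{G}, ST:{C,G} ∩→ {G}; cost 0
[col 2] BGHNSTX: children BHNX:{A,C,G,T}, GST:{G} ∩→ {G}; cost 0
[col 3] BX: children B:{A}, X:{T} ∪→ {A,T}; cost 1
[col 3] BHX: children BX:{A,T}, H:{A} ∩→ {A}; cost 0
[col 3] BHNX: children BHX:{A}, N:{A} ∩→ {A}; cost 0
[col 3] ST: children S:{A}, T:{C} ∪→ {A,C}; cost 1
[col 3] GST: children G:{A}, ST:{A,C} ∩→ {A}; cost 0
[col 3] BGHNSTX: children BHNX:{A}, GST:{A} ∩→ {A}; cost 0
[col 4] BX: children B:{G}, X:{C} ∪→ {C,G}; cost 1
[col 4] BHX: children BX:{C,G}, H:{C} ∩→ {C}; cost 0
[col 4] BHNX: children BHX:{C}, N:{C} ∩→ {C}; cost 0
[col 4] ST: children S:{G}, T:{G} ∩→ {G}; cost 0
[col 4] GST: children G:{C}, ST:{G} ∪→ {C,G}; cost 1
[col 4] BGHNSTX: children BHNX:{C}, GST:{C,G} ∩→ {C}; cost 0
per-site changes: [4, 4, 4, 2, 2]; total = 16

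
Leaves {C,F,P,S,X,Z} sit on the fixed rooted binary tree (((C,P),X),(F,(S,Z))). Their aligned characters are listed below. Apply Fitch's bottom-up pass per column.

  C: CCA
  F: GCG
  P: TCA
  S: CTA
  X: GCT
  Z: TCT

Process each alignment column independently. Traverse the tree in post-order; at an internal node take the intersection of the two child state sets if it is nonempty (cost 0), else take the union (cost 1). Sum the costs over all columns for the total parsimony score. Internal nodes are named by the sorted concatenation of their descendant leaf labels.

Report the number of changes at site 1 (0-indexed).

CP@0: {C} ∪ {T} = {C,T} (union, +1)
CPX@0: {C,T} ∪ {G} = {C,G,T} (union, +1)
SZ@0: {C} ∪ {T} = {C,T} (union, +1)
FSZ@0: {G} ∪ {C,T} = {C,G,T} (union, +1)
CFPSXZ@0: {C,G,T} ∩ {C,G,T} = {C,G,T} (intersection, +0)
CP@1: {C} ∩ {C} = {C} (intersection, +0)
CPX@1: {C} ∩ {C} = {C} (intersection, +0)
SZ@1: {T} ∪ {C} = {C,T} (union, +1)
FSZ@1: {C} ∩ {C,T} = {C} (intersection, +0)
CFPSXZ@1: {C} ∩ {C} = {C} (intersection, +0)
CP@2: {A} ∩ {A} = {A} (intersection, +0)
CPX@2: {A} ∪ {T} = {A,T} (union, +1)
SZ@2: {A} ∪ {T} = {A,T} (union, +1)
FSZ@2: {G} ∪ {A,T} = {A,G,T} (union, +1)
CFPSXZ@2: {A,T} ∩ {A,G,T} = {A,T} (intersection, +0)
per-site changes: [4, 1, 3]; total = 8

1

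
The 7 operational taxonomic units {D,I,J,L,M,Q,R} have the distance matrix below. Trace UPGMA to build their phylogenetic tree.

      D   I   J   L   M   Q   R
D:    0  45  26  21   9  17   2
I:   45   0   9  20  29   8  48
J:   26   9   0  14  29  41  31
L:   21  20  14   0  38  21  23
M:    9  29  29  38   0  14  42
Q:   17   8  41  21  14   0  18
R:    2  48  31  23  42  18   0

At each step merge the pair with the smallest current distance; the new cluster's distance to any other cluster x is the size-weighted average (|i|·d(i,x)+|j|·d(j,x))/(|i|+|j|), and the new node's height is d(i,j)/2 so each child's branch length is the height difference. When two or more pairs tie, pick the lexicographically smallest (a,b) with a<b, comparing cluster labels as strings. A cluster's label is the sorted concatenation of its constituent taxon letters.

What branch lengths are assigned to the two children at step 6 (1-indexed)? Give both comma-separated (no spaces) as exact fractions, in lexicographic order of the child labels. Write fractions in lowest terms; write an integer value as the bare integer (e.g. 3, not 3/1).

17/12,79/24

iteration 1: select D,R (d=2); attach at lengths (1, 1); label the merged cluster DR
  updated: d(DR,I)=93/2, d(DR,J)=57/2, d(DR,L)=22, d(DR,M)=51/2, d(DR,Q)=35/2
iteration 2: select I,Q (d=8); attach at lengths (4, 4); label the merged cluster IQ
  updated: d(DR,IQ)=32, d(IQ,J)=25, d(IQ,L)=41/2, d(IQ,M)=43/2
iteration 3: select J,L (d=14); attach at lengths (7, 7); label the merged cluster JL
  updated: d(DR,JL)=101/4, d(IQ,JL)=91/4, d(JL,M)=67/2
iteration 4: select IQ,M (d=43/2); attach at lengths (27/4, 43/4); label the merged cluster IMQ
  updated: d(DR,IMQ)=179/6, d(IMQ,JL)=79/3
iteration 5: select DR,JL (d=101/4); attach at lengths (93/8, 45/8); label the merged cluster DJLR
  updated: d(DJLR,IMQ)=337/12
iteration 6: select DJLR,IMQ (d=337/12); attach at lengths (17/12, 79/24); label the merged cluster DIJLMQR
final tree: (((D:1,R:1):93/8,(J:7,L:7):45/8):17/12,((I:4,Q:4):27/4,M:43/4):79/24)
total length: 1523/24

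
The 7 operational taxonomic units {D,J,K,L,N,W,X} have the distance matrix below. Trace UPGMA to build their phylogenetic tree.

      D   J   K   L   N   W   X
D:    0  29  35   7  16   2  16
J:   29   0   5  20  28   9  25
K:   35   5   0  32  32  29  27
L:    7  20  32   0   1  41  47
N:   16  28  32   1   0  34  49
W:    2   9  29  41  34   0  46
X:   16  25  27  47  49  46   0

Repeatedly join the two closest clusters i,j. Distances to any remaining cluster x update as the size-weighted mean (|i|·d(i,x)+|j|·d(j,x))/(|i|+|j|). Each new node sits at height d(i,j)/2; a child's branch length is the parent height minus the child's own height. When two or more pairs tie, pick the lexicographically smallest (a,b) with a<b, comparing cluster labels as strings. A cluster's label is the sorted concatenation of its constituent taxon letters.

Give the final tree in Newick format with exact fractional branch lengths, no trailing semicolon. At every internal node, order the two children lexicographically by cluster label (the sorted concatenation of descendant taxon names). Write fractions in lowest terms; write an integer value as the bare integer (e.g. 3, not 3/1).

1. join L+N (d=1) ⇒ LN; edges |L|=1/2, |N|=1/2
  updated: d(D,LN)=23/2, d(J,LN)=24, d(K,LN)=32, d(LN,W)=75/2, d(LN,X)=48
2. join D+W (d=2) ⇒ DW; edges |D|=1, |W|=1
  updated: d(DW,J)=19, d(DW,K)=32, d(DW,LN)=49/2, d(DW,X)=31
3. join J+K (d=5) ⇒ JK; edges |J|=5/2, |K|=5/2
  updated: d(DW,JK)=51/2, d(JK,LN)=28, d(JK,X)=26
4. join DW+LN (d=49/2) ⇒ DLNW; edges |DW|=45/4, |LN|=47/4
  updated: d(DLNW,JK)=107/4, d(DLNW,X)=79/2
5. join JK+X (d=26) ⇒ JKX; edges |JK|=21/2, |X|=13
  updated: d(DLNW,JKX)=31
6. join DLNW+JKX (d=31) ⇒ DJKLNWX; edges |DLNW|=13/4, |JKX|=5/2
final tree: (((D:1,W:1):45/4,(L:1/2,N:1/2):47/4):13/4,((J:5/2,K:5/2):21/2,X:13):5/2)
total length: 241/4

(((D:1,W:1):45/4,(L:1/2,N:1/2):47/4):13/4,((J:5/2,K:5/2):21/2,X:13):5/2)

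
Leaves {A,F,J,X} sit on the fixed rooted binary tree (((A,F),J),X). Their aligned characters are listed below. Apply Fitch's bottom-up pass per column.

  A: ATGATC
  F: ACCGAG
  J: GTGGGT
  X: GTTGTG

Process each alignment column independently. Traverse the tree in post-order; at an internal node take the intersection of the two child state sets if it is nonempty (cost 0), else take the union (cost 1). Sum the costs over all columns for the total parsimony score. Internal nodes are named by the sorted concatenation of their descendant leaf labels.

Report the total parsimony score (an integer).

9

AF@0: {A} ∩ {A} = {A} (intersection, +0)
AFJ@0: {A} ∪ {G} = {A,G} (union, +1)
AFJX@0: {A,G} ∩ {G} = {G} (intersection, +0)
AF@1: {T} ∪ {C} = {C,T} (union, +1)
AFJ@1: {C,T} ∩ {T} = {T} (intersection, +0)
AFJX@1: {T} ∩ {T} = {T} (intersection, +0)
AF@2: {G} ∪ {C} = {C,G} (union, +1)
AFJ@2: {C,G} ∩ {G} = {G} (intersection, +0)
AFJX@2: {G} ∪ {T} = {G,T} (union, +1)
AF@3: {A} ∪ {G} = {A,G} (union, +1)
AFJ@3: {A,G} ∩ {G} = {G} (intersection, +0)
AFJX@3: {G} ∩ {G} = {G} (intersection, +0)
AF@4: {T} ∪ {A} = {A,T} (union, +1)
AFJ@4: {A,T} ∪ {G} = {A,G,T} (union, +1)
AFJX@4: {A,G,T} ∩ {T} = {T} (intersection, +0)
AF@5: {C} ∪ {G} = {C,G} (union, +1)
AFJ@5: {C,G} ∪ {T} = {C,G,T} (union, +1)
AFJX@5: {C,G,T} ∩ {G} = {G} (intersection, +0)
per-site changes: [1, 1, 2, 1, 2, 2]; total = 9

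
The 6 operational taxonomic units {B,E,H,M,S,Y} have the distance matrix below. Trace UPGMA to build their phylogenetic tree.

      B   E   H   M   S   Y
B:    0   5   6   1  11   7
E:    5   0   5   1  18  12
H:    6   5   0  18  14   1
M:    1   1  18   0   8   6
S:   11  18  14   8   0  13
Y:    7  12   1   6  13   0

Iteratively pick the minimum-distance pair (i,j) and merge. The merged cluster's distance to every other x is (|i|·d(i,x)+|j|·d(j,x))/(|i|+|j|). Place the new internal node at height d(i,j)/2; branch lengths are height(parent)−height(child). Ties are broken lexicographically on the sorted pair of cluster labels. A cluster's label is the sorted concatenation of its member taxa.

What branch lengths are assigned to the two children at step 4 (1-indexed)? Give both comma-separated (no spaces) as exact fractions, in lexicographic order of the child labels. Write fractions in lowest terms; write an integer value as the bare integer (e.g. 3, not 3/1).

3,4

iteration 1: select B,M (d=1); attach at lengths (1/2, 1/2); label the merged cluster BM
  updated: d(BM,E)=3, d(BM,H)=12, d(BM,S)=19/2, d(BM,Y)=13/2
iteration 2: select H,Y (d=1); attach at lengths (1/2, 1/2); label the merged cluster HY
  updated: d(BM,HY)=37/4, d(E,HY)=17/2, d(HY,S)=27/2
iteration 3: select BM,E (d=3); attach at lengths (1, 3/2); label the merged cluster BEM
  updated: d(BEM,HY)=9, d(BEM,S)=37/3
iteration 4: select BEM,HY (d=9); attach at lengths (3, 4); label the merged cluster BEHMY
  updated: d(BEHMY,S)=64/5
iteration 5: select BEHMY,S (d=64/5); attach at lengths (19/10, 32/5); label the merged cluster BEHMSY
final tree: ((((B:1/2,M:1/2):1,E:3/2):3,(H:1/2,Y:1/2):4):19/10,S:32/5)
total length: 99/5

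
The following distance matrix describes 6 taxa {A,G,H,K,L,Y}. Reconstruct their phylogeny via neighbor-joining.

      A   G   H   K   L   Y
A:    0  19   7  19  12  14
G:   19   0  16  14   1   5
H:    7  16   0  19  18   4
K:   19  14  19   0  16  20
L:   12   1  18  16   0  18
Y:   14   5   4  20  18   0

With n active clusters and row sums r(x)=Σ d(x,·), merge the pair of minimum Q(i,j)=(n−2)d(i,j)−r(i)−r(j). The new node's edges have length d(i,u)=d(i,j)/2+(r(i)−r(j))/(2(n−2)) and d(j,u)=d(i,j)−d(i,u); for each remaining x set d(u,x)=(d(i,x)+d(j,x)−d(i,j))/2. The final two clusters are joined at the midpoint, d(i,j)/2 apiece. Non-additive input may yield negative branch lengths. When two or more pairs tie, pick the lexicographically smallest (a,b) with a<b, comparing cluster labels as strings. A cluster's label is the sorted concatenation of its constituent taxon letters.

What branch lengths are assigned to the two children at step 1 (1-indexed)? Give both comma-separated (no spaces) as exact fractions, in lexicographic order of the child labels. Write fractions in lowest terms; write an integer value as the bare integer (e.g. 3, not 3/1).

-3/4,7/4

step 1: merge (G,L) at d=1, Q=-116; branch lengths G→-3/4, L→7/4; new cluster GL
  updated: d(A,GL)=15, d(GL,H)=33/2, d(GL,K)=29/2, d(GL,Y)=11
step 2: merge (GL,K) at d=29/2, Q=-86; branch lengths GL→14/3, K→59/6; new cluster GKL
  updated: d(A,GKL)=39/4, d(GKL,H)=21/2, d(GKL,Y)=33/4
step 3: merge (A,GKL) at d=39/4, Q=-159/4; branch lengths A→87/16, GKL→69/16; new cluster AGKL
  updated: d(AGKL,H)=31/8, d(AGKL,Y)=25/4
step 4: merge (AGKL,H) at d=31/8, Q=-113/8; branch lengths AGKL→49/16, H→13/16; new cluster AGHKL
  updated: d(AGHKL,Y)=51/16
step 5: merge (AGHKL,Y) at d=51/16; branch lengths AGHKL→51/32, Y→51/32; new cluster AGHKLY
final tree: (((A:87/16,((G:-3/4,L:7/4):14/3,K:59/6):69/16):49/16,H:13/16):51/32,Y:51/32)
total length: 517/16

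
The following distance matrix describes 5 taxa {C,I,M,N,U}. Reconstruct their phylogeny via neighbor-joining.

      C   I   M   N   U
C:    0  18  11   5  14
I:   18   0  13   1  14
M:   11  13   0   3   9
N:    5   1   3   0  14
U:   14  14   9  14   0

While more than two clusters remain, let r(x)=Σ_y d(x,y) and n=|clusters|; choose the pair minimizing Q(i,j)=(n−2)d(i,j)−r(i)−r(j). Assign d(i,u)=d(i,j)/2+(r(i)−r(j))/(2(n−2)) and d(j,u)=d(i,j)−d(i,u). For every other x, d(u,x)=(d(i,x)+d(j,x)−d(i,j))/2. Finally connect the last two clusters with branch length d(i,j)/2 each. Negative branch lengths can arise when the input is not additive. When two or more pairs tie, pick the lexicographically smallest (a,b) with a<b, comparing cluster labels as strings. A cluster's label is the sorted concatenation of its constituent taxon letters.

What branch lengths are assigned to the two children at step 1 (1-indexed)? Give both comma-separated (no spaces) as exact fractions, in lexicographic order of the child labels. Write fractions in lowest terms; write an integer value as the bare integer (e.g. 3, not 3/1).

1. join I+N (d=1, Q=-66) ⇒ IN; edges |I|=13/3, |N|=-10/3
  updated: d(C,IN)=11, d(IN,M)=15/2, d(IN,U)=27/2
2. join C+IN (d=11, Q=-46) ⇒ CIN; edges |C|=13/2, |IN|=9/2
  updated: d(CIN,M)=15/4, d(CIN,U)=33/4
3. join CIN+M (d=15/4, Q=-21) ⇒ CIMN; edges |CIN|=3/2, |M|=9/4
  updated: d(CIMN,U)=27/4
4. join CIMN+U (d=27/4) ⇒ CIMNU; edges |CIMN|=27/8, |U|=27/8
final tree: (((C:13/2,(I:13/3,N:-10/3):9/2):3/2,M:9/4):27/8,U:27/8)
total length: 45/2

13/3,-10/3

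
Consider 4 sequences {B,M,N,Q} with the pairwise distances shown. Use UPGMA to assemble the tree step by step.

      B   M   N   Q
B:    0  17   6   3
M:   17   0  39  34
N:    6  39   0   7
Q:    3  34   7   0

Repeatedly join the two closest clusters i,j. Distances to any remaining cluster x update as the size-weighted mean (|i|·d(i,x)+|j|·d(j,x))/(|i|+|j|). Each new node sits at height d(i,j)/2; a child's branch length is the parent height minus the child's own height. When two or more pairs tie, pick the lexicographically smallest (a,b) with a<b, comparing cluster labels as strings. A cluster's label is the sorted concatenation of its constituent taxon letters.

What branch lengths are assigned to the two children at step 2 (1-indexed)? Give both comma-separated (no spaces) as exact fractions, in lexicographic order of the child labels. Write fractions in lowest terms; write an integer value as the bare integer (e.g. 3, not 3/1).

1. join B+Q (d=3) ⇒ BQ; edges |B|=3/2, |Q|=3/2
  updated: d(BQ,M)=51/2, d(BQ,N)=13/2
2. join BQ+N (d=13/2) ⇒ BNQ; edges |BQ|=7/4, |N|=13/4
  updated: d(BNQ,M)=30
3. join BNQ+M (d=30) ⇒ BMNQ; edges |BNQ|=47/4, |M|=15
final tree: (((B:3/2,Q:3/2):7/4,N:13/4):47/4,M:15)
total length: 139/4

7/4,13/4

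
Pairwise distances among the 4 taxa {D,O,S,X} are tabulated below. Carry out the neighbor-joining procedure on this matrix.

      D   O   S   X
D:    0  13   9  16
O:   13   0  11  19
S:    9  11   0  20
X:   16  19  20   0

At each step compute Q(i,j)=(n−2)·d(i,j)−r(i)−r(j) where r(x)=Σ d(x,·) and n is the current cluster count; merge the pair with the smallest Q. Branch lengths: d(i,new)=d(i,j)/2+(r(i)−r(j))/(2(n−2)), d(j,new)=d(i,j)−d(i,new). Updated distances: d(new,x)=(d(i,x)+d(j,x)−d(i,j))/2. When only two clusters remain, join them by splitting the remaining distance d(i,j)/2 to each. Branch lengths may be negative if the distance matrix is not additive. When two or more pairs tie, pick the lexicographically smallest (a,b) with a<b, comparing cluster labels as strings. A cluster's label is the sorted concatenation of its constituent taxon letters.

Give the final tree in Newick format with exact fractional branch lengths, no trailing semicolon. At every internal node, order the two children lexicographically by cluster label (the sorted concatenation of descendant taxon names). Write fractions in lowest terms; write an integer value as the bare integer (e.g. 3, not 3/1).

iteration 1: select D,X (d=16, Q=-61); attach at lengths (15/4, 49/4); label the merged cluster DX
  updated: d(DX,O)=8, d(DX,S)=13/2
iteration 2: select DX,O (d=8, Q=-51/2); attach at lengths (7/4, 25/4); label the merged cluster DOX
  updated: d(DOX,S)=19/4
iteration 3: select DOX,S (d=19/4); attach at lengths (19/8, 19/8); label the merged cluster DOSX
final tree: (((D:15/4,X:49/4):7/4,O:25/4):19/8,S:19/8)
total length: 115/4

(((D:15/4,X:49/4):7/4,O:25/4):19/8,S:19/8)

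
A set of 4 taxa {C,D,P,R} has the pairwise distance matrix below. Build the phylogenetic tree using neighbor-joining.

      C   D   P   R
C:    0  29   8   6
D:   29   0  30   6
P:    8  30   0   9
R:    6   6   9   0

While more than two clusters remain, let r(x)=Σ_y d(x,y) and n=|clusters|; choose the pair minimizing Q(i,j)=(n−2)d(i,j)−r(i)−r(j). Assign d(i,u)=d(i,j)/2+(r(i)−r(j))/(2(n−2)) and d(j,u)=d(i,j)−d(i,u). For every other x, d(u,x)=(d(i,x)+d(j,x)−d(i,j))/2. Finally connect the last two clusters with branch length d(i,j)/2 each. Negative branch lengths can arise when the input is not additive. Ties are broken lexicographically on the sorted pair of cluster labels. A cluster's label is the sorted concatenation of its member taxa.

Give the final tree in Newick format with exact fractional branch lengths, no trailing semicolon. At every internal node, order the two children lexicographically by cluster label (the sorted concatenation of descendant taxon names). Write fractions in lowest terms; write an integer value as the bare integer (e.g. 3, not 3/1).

1. join C+P (d=8, Q=-74) ⇒ CP; edges |C|=3, |P|=5
  updated: d(CP,D)=51/2, d(CP,R)=7/2
2. join CP+D (d=51/2, Q=-35) ⇒ CDP; edges |CP|=23/2, |D|=14
  updated: d(CDP,R)=-8
3. join CDP+R (d=-8) ⇒ CDPR; edges |CDP|=-4, |R|=-4
final tree: (((C:3,P:5):23/2,D:14):-4,R:-4)
total length: 51/2

(((C:3,P:5):23/2,D:14):-4,R:-4)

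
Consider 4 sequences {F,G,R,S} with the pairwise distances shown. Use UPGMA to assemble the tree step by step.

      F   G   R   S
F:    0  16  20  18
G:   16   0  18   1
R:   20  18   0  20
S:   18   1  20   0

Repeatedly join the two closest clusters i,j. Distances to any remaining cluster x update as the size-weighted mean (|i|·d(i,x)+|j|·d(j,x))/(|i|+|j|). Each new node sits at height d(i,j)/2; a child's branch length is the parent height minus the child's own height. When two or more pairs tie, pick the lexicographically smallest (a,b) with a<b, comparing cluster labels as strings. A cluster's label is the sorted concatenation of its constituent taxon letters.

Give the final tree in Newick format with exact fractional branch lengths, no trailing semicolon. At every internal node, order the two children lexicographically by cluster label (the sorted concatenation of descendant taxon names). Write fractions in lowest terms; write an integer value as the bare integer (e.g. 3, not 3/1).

1. join G+S (d=1) ⇒ GS; edges |G|=1/2, |S|=1/2
  updated: d(F,GS)=17, d(GS,R)=19
2. join F+GS (d=17) ⇒ FGS; edges |F|=17/2, |GS|=8
  updated: d(FGS,R)=58/3
3. join FGS+R (d=58/3) ⇒ FGRS; edges |FGS|=7/6, |R|=29/3
final tree: ((F:17/2,(G:1/2,S:1/2):8):7/6,R:29/3)
total length: 85/3

((F:17/2,(G:1/2,S:1/2):8):7/6,R:29/3)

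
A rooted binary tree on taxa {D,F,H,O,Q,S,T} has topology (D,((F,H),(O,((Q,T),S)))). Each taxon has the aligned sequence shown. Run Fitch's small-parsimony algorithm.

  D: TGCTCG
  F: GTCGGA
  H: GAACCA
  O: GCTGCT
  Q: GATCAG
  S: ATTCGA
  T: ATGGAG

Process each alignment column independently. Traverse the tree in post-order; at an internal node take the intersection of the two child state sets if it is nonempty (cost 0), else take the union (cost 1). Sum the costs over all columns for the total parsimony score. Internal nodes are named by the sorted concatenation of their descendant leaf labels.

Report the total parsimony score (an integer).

20

FH@0: {G} ∩ {G} = {G} (intersection, +0)
QT@0: {G} ∪ {A} = {A,G} (union, +1)
QST@0: {A,G} ∩ {A} = {A} (intersection, +0)
OQST@0: {G} ∪ {A} = {A,G} (union, +1)
FHOQST@0: {G} ∩ {A,G} = {G} (intersection, +0)
DFHOQST@0: {T} ∪ {G} = {G,T} (union, +1)
FH@1: {T} ∪ {A} = {A,T} (union, +1)
QT@1: {A} ∪ {T} = {A,T} (union, +1)
QST@1: {A,T} ∩ {T} = {T} (intersection, +0)
OQST@1: {C} ∪ {T} = {C,T} (union, +1)
FHOQST@1: {A,T} ∩ {C,T} = {T} (intersection, +0)
DFHOQST@1: {G} ∪ {T} = {G,T} (union, +1)
FH@2: {C} ∪ {A} = {A,C} (union, +1)
QT@2: {T} ∪ {G} = {G,T} (union, +1)
QST@2: {G,T} ∩ {T} = {T} (intersection, +0)
OQST@2: {T} ∩ {T} = {T} (intersection, +0)
FHOQST@2: {A,C} ∪ {T} = {A,C,T} (union, +1)
DFHOQST@2: {C} ∩ {A,C,T} = {C} (intersection, +0)
FH@3: {G} ∪ {C} = {C,G} (union, +1)
QT@3: {C} ∪ {G} = {C,G} (union, +1)
QST@3: {C,G} ∩ {C} = {C} (intersection, +0)
OQST@3: {G} ∪ {C} = {C,G} (union, +1)
FHOQST@3: {C,G} ∩ {C,G} = {C,G} (intersection, +0)
DFHOQST@3: {T} ∪ {C,G} = {C,G,T} (union, +1)
FH@4: {G} ∪ {C} = {C,G} (union, +1)
QT@4: {A} ∩ {A} = {A} (intersection, +0)
QST@4: {A} ∪ {G} = {A,G} (union, +1)
OQST@4: {C} ∪ {A,G} = {A,C,G} (union, +1)
FHOQST@4: {C,G} ∩ {A,C,G} = {C,G} (intersection, +0)
DFHOQST@4: {C} ∩ {C,G} = {C} (intersection, +0)
FH@5: {A} ∩ {A} = {A} (intersection, +0)
QT@5: {G} ∩ {G} = {G} (intersection, +0)
QST@5: {G} ∪ {A} = {A,G} (union, +1)
OQST@5: {T} ∪ {A,G} = {A,G,T} (union, +1)
FHOQST@5: {A} ∩ {A,G,T} = {A} (intersection, +0)
DFHOQST@5: {G} ∪ {A} = {A,G} (union, +1)
per-site changes: [3, 4, 3, 4, 3, 3]; total = 20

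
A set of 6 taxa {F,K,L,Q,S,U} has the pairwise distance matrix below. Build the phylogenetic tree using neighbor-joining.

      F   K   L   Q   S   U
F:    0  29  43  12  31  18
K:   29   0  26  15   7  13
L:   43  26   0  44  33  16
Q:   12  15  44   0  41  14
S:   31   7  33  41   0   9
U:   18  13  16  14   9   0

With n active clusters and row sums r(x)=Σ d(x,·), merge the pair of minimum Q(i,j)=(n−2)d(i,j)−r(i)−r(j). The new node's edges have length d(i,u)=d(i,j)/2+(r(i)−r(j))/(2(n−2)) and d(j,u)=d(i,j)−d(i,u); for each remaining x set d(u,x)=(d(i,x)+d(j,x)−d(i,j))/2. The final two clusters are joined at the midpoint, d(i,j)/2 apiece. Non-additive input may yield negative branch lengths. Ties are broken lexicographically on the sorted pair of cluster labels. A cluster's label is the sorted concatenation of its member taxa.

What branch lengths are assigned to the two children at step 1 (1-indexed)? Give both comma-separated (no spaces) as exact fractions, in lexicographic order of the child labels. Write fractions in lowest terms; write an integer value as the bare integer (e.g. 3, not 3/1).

55/8,41/8

iteration 1: select F,Q (d=12, Q=-211); attach at lengths (55/8, 41/8); label the merged cluster FQ
  updated: d(FQ,K)=16, d(FQ,L)=75/2, d(FQ,S)=30, d(FQ,U)=10
iteration 2: select K,S (d=7, Q=-120); attach at lengths (2/3, 19/3); label the merged cluster KS
  updated: d(FQ,KS)=39/2, d(KS,L)=26, d(KS,U)=15/2
iteration 3: select FQ,KS (d=39/2, Q=-81); attach at lengths (53/4, 25/4); label the merged cluster FKQS
  updated: d(FKQS,L)=22, d(FKQS,U)=-1
iteration 4: select FKQS,L (d=22, Q=-37); attach at lengths (5/2, 39/2); label the merged cluster FKLQS
  updated: d(FKLQS,U)=-7/2
iteration 5: select FKLQS,U (d=-7/2); attach at lengths (-7/4, -7/4); label the merged cluster FKLQSU
final tree: ((((F:55/8,Q:41/8):53/4,(K:2/3,S:19/3):25/4):5/2,L:39/2):-7/4,U:-7/4)
total length: 57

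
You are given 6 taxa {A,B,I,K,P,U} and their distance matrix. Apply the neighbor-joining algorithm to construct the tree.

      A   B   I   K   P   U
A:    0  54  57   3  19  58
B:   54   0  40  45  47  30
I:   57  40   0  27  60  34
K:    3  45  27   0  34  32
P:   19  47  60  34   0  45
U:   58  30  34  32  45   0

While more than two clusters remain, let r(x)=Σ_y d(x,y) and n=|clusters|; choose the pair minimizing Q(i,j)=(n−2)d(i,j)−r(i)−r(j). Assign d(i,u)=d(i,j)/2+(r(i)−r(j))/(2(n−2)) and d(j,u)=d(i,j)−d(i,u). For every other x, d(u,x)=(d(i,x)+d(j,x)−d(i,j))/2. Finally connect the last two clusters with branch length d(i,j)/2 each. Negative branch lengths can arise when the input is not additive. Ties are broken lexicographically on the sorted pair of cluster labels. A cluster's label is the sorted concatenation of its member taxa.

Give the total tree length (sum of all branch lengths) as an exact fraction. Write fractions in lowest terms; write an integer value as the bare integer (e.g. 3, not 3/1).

1553/16

iteration 1: select A,K (d=3, Q=-320); attach at lengths (31/4, -19/4); label the merged cluster AK
  updated: d(AK,B)=48, d(AK,I)=81/2, d(AK,P)=25, d(AK,U)=87/2
iteration 2: select AK,P (d=25, Q=-259); attach at lengths (55/6, 95/6); label the merged cluster AKP
  updated: d(AKP,B)=35, d(AKP,I)=151/4, d(AKP,U)=127/4
iteration 3: select AKP,I (d=151/4, Q=-563/4); attach at lengths (273/16, 331/16); label the merged cluster AIKP
  updated: d(AIKP,B)=149/8, d(AIKP,U)=14
iteration 4: select AIKP,B (d=149/8, Q=-501/8); attach at lengths (21/16, 277/16); label the merged cluster ABIKP
  updated: d(ABIKP,U)=203/16
iteration 5: select ABIKP,U (d=203/16); attach at lengths (203/32, 203/32); label the merged cluster ABIKPU
final tree: (((((A:31/4,K:-19/4):55/6,P:95/6):273/16,I:331/16):21/16,B:277/16):203/32,U:203/32)
total length: 1553/16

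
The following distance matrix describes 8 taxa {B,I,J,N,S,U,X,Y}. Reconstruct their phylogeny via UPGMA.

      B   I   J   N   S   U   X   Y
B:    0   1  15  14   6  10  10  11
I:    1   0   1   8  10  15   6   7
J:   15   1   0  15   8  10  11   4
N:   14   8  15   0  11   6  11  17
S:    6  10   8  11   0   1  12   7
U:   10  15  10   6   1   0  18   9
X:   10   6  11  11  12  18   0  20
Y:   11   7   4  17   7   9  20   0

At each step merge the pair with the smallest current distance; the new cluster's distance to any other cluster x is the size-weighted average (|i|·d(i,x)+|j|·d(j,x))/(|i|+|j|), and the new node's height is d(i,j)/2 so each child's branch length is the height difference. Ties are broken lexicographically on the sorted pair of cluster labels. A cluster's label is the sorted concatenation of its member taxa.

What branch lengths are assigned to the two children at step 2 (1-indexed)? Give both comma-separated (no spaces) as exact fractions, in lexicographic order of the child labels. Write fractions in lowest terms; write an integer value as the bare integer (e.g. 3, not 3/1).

iteration 1: select B,I (d=1); attach at lengths (1/2, 1/2); label the merged cluster BI
  updated: d(BI,J)=8, d(BI,N)=11, d(BI,S)=8, d(BI,U)=25/2, d(BI,X)=8, d(BI,Y)=9
iteration 2: select S,U (d=1); attach at lengths (1/2, 1/2); label the merged cluster SU
  updated: d(BI,SU)=41/4, d(J,SU)=9, d(N,SU)=17/2, d(SU,X)=15, d(SU,Y)=8
iteration 3: select J,Y (d=4); attach at lengths (2, 2); label the merged cluster JY
  updated: d(BI,JY)=17/2, d(JY,N)=16, d(JY,SU)=17/2, d(JY,X)=31/2
iteration 4: select BI,X (d=8); attach at lengths (7/2, 4); label the merged cluster BIX
  updated: d(BIX,JY)=65/6, d(BIX,N)=11, d(BIX,SU)=71/6
iteration 5: select JY,SU (d=17/2); attach at lengths (9/4, 15/4); label the merged cluster JSUY
  updated: d(BIX,JSUY)=34/3, d(JSUY,N)=49/4
iteration 6: select BIX,N (d=11); attach at lengths (3/2, 11/2); label the merged cluster BINX
  updated: d(BINX,JSUY)=185/16
iteration 7: select BINX,JSUY (d=185/16); attach at lengths (9/32, 49/32); label the merged cluster BIJNSUXY
final tree: ((((B:1/2,I:1/2):7/2,X:4):3/2,N:11/2):9/32,((J:2,Y:2):9/4,(S:1/2,U:1/2):15/4):49/32)
total length: 453/16

1/2,1/2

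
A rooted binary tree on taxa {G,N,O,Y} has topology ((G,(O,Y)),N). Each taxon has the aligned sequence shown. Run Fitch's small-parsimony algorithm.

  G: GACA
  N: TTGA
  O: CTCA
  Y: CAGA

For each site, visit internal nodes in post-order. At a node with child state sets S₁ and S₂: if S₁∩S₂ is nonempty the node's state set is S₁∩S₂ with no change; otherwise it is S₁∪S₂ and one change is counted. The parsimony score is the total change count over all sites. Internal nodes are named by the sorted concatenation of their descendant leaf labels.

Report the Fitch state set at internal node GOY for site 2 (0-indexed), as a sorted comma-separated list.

C

OY@0: {C} ∩ {C} = {C} (intersection, +0)
GOY@0: {G} ∪ {C} = {C,G} (union, +1)
GNOY@0: {C,G} ∪ {T} = {C,G,T} (union, +1)
OY@1: {T} ∪ {A} = {A,T} (union, +1)
GOY@1: {A} ∩ {A,T} = {A} (intersection, +0)
GNOY@1: {A} ∪ {T} = {A,T} (union, +1)
OY@2: {C} ∪ {G} = {C,G} (union, +1)
GOY@2: {C} ∩ {C,G} = {C} (intersection, +0)
GNOY@2: {C} ∪ {G} = {C,G} (union, +1)
OY@3: {A} ∩ {A} = {A} (intersection, +0)
GOY@3: {A} ∩ {A} = {A} (intersection, +0)
GNOY@3: {A} ∩ {A} = {A} (intersection, +0)
per-site changes: [2, 2, 2, 0]; total = 6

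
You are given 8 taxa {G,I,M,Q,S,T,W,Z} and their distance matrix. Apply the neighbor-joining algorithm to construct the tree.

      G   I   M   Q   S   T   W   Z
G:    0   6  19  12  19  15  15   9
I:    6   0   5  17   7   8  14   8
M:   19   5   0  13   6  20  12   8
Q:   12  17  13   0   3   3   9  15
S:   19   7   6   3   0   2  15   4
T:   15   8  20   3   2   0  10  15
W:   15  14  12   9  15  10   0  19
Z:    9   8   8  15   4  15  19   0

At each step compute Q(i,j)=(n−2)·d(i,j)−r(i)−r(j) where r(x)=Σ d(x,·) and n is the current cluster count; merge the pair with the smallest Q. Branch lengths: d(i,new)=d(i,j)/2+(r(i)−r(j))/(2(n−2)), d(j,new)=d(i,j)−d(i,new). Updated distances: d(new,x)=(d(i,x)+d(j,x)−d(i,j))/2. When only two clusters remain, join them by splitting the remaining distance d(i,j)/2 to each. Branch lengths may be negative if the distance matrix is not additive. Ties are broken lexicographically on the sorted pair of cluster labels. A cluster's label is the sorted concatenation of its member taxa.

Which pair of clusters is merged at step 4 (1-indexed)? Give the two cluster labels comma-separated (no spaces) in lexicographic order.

GI,Z

1. join Q+T (d=3, Q=-127) ⇒ QT; edges |Q|=17/12, |T|=19/12
  updated: d(G,QT)=12, d(I,QT)=11, d(M,QT)=15, d(QT,S)=1, d(QT,W)=8, d(QT,Z)=27/2
2. join QT+S (d=1, Q=-215/2) ⇒ QST; edges |QT|=27/20, |S|=-7/20
  updated: d(G,QST)=15, d(I,QST)=17/2, d(M,QST)=10, d(QST,W)=11, d(QST,Z)=33/4
3. join G+I (d=6, Q=-163/2) ⇒ GI; edges |G|=93/16, |I|=3/16
  updated: d(GI,M)=9, d(GI,QST)=35/4, d(GI,W)=23/2, d(GI,Z)=11/2
4. join GI+Z (d=11/2, Q=-59) ⇒ GIZ; edges |GI|=7/4, |Z|=15/4
  updated: d(GIZ,M)=23/4, d(GIZ,QST)=23/4, d(GIZ,W)=25/2
5. join GIZ+M (d=23/4, Q=-161/4) ⇒ GIMZ; edges |GIZ|=31/16, |M|=61/16
  updated: d(GIMZ,QST)=5, d(GIMZ,W)=75/8
6. join GIMZ+QST (d=5, Q=-203/8) ⇒ GIMQSTZ; edges |GIMZ|=27/16, |QST|=53/16
  updated: d(GIMQSTZ,W)=123/16
7. join GIMQSTZ+W (d=123/16) ⇒ GIMQSTWZ; edges |GIMQSTZ|=123/32, |W|=123/32
final tree: (((((G:93/16,I:3/16):7/4,Z:15/4):31/16,M:61/16):27/16,((Q:17/12,T:19/12):27/20,S:-7/20):53/16):123/32,W:123/32)
total length: 543/16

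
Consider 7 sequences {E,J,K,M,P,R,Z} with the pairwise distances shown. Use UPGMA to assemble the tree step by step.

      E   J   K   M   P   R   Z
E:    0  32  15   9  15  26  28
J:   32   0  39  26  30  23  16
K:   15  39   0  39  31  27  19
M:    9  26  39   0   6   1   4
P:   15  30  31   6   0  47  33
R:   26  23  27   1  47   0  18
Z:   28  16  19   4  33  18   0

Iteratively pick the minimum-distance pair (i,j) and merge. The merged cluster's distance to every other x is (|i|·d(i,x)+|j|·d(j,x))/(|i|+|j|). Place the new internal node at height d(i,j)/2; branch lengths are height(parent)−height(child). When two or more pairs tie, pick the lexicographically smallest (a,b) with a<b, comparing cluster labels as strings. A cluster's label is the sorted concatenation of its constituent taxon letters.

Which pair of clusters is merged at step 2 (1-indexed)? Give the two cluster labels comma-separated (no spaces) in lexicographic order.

iteration 1: select M,R (d=1); attach at lengths (1/2, 1/2); label the merged cluster MR
  updated: d(E,MR)=35/2, d(J,MR)=49/2, d(K,MR)=33, d(MR,P)=53/2, d(MR,Z)=11
iteration 2: select MR,Z (d=11); attach at lengths (5, 11/2); label the merged cluster MRZ
  updated: d(E,MRZ)=21, d(J,MRZ)=65/3, d(K,MRZ)=85/3, d(MRZ,P)=86/3
iteration 3: select E,K (d=15); attach at lengths (15/2, 15/2); label the merged cluster EK
  updated: d(EK,J)=71/2, d(EK,MRZ)=74/3, d(EK,P)=23
iteration 4: select J,MRZ (d=65/3); attach at lengths (65/6, 16/3); label the merged cluster JMRZ
  updated: d(EK,JMRZ)=219/8, d(JMRZ,P)=29
iteration 5: select EK,P (d=23); attach at lengths (4, 23/2); label the merged cluster EKP
  updated: d(EKP,JMRZ)=335/12
iteration 6: select EKP,JMRZ (d=335/12); attach at lengths (59/24, 25/8); label the merged cluster EJKMPRZ
final tree: (((E:15/2,K:15/2):4,P:23/2):59/24,(J:65/6,((M:1/2,R:1/2):5,Z:11/2):16/3):25/8)
total length: 255/4

MR,Z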